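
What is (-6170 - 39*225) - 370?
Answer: -15315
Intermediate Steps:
(-6170 - 39*225) - 370 = (-6170 - 8775) - 370 = -14945 - 370 = -15315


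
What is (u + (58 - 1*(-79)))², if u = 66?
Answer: 41209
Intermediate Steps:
(u + (58 - 1*(-79)))² = (66 + (58 - 1*(-79)))² = (66 + (58 + 79))² = (66 + 137)² = 203² = 41209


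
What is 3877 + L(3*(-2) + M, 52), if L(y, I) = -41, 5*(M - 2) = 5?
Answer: 3836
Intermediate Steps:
M = 3 (M = 2 + (⅕)*5 = 2 + 1 = 3)
3877 + L(3*(-2) + M, 52) = 3877 - 41 = 3836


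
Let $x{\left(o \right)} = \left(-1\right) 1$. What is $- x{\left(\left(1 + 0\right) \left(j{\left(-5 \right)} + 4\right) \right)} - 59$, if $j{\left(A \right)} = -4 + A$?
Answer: $-58$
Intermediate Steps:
$x{\left(o \right)} = -1$
$- x{\left(\left(1 + 0\right) \left(j{\left(-5 \right)} + 4\right) \right)} - 59 = \left(-1\right) \left(-1\right) - 59 = 1 - 59 = -58$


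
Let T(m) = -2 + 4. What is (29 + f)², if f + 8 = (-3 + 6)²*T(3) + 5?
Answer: 1936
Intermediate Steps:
T(m) = 2
f = 15 (f = -8 + ((-3 + 6)²*2 + 5) = -8 + (3²*2 + 5) = -8 + (9*2 + 5) = -8 + (18 + 5) = -8 + 23 = 15)
(29 + f)² = (29 + 15)² = 44² = 1936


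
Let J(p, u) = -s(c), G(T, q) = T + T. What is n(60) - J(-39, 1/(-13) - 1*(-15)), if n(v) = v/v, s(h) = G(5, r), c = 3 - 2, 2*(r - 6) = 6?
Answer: 11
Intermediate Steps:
r = 9 (r = 6 + (½)*6 = 6 + 3 = 9)
c = 1
G(T, q) = 2*T
s(h) = 10 (s(h) = 2*5 = 10)
n(v) = 1
J(p, u) = -10 (J(p, u) = -1*10 = -10)
n(60) - J(-39, 1/(-13) - 1*(-15)) = 1 - 1*(-10) = 1 + 10 = 11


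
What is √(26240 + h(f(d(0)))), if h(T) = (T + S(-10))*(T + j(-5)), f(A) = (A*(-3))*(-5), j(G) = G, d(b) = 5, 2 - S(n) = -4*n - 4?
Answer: √29110 ≈ 170.62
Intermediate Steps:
S(n) = 6 + 4*n (S(n) = 2 - (-4*n - 4) = 2 - (-4 - 4*n) = 2 + (4 + 4*n) = 6 + 4*n)
f(A) = 15*A (f(A) = -3*A*(-5) = 15*A)
h(T) = (-34 + T)*(-5 + T) (h(T) = (T + (6 + 4*(-10)))*(T - 5) = (T + (6 - 40))*(-5 + T) = (T - 34)*(-5 + T) = (-34 + T)*(-5 + T))
√(26240 + h(f(d(0)))) = √(26240 + (170 + (15*5)² - 585*5)) = √(26240 + (170 + 75² - 39*75)) = √(26240 + (170 + 5625 - 2925)) = √(26240 + 2870) = √29110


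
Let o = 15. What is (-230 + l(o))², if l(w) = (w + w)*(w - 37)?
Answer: 792100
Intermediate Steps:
l(w) = 2*w*(-37 + w) (l(w) = (2*w)*(-37 + w) = 2*w*(-37 + w))
(-230 + l(o))² = (-230 + 2*15*(-37 + 15))² = (-230 + 2*15*(-22))² = (-230 - 660)² = (-890)² = 792100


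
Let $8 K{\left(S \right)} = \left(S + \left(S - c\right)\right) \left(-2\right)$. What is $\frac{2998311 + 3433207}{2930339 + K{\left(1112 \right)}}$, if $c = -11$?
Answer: $\frac{25726072}{11719121} \approx 2.1952$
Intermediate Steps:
$K{\left(S \right)} = - \frac{11}{4} - \frac{S}{2}$ ($K{\left(S \right)} = \frac{\left(S + \left(S - -11\right)\right) \left(-2\right)}{8} = \frac{\left(S + \left(S + 11\right)\right) \left(-2\right)}{8} = \frac{\left(S + \left(11 + S\right)\right) \left(-2\right)}{8} = \frac{\left(11 + 2 S\right) \left(-2\right)}{8} = \frac{-22 - 4 S}{8} = - \frac{11}{4} - \frac{S}{2}$)
$\frac{2998311 + 3433207}{2930339 + K{\left(1112 \right)}} = \frac{2998311 + 3433207}{2930339 - \frac{2235}{4}} = \frac{6431518}{2930339 - \frac{2235}{4}} = \frac{6431518}{\frac{11719121}{4}} = 6431518 \cdot \frac{4}{11719121} = \frac{25726072}{11719121}$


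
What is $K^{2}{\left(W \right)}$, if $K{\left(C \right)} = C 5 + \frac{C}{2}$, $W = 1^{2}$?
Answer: $\frac{121}{4} \approx 30.25$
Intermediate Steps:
$W = 1$
$K{\left(C \right)} = \frac{11 C}{2}$ ($K{\left(C \right)} = 5 C + C \frac{1}{2} = 5 C + \frac{C}{2} = \frac{11 C}{2}$)
$K^{2}{\left(W \right)} = \left(\frac{11}{2} \cdot 1\right)^{2} = \left(\frac{11}{2}\right)^{2} = \frac{121}{4}$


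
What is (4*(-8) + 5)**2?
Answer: 729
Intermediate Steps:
(4*(-8) + 5)**2 = (-32 + 5)**2 = (-27)**2 = 729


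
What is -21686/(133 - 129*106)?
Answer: 21686/13541 ≈ 1.6015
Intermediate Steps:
-21686/(133 - 129*106) = -21686/(133 - 13674) = -21686/(-13541) = -21686*(-1/13541) = 21686/13541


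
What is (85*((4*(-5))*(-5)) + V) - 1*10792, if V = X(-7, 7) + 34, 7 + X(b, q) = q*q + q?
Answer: -2209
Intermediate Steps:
X(b, q) = -7 + q + q² (X(b, q) = -7 + (q*q + q) = -7 + (q² + q) = -7 + (q + q²) = -7 + q + q²)
V = 83 (V = (-7 + 7 + 7²) + 34 = (-7 + 7 + 49) + 34 = 49 + 34 = 83)
(85*((4*(-5))*(-5)) + V) - 1*10792 = (85*((4*(-5))*(-5)) + 83) - 1*10792 = (85*(-20*(-5)) + 83) - 10792 = (85*100 + 83) - 10792 = (8500 + 83) - 10792 = 8583 - 10792 = -2209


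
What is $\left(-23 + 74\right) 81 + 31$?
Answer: $4162$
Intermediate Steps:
$\left(-23 + 74\right) 81 + 31 = 51 \cdot 81 + 31 = 4131 + 31 = 4162$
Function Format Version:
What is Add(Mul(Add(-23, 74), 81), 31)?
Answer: 4162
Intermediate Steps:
Add(Mul(Add(-23, 74), 81), 31) = Add(Mul(51, 81), 31) = Add(4131, 31) = 4162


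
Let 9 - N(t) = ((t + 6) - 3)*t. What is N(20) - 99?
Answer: -550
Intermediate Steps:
N(t) = 9 - t*(3 + t) (N(t) = 9 - ((t + 6) - 3)*t = 9 - ((6 + t) - 3)*t = 9 - (3 + t)*t = 9 - t*(3 + t))
N(20) - 99 = (9 - 1*20**2 - 3*20) - 99 = (9 - 1*400 - 60) - 99 = (9 - 400 - 60) - 99 = -451 - 99 = -550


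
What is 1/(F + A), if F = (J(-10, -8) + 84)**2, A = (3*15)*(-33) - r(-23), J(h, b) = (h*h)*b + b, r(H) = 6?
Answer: 1/522685 ≈ 1.9132e-6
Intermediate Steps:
J(h, b) = b + b*h**2 (J(h, b) = h**2*b + b = b*h**2 + b = b + b*h**2)
A = -1491 (A = (3*15)*(-33) - 1*6 = 45*(-33) - 6 = -1485 - 6 = -1491)
F = 524176 (F = (-8*(1 + (-10)**2) + 84)**2 = (-8*(1 + 100) + 84)**2 = (-8*101 + 84)**2 = (-808 + 84)**2 = (-724)**2 = 524176)
1/(F + A) = 1/(524176 - 1491) = 1/522685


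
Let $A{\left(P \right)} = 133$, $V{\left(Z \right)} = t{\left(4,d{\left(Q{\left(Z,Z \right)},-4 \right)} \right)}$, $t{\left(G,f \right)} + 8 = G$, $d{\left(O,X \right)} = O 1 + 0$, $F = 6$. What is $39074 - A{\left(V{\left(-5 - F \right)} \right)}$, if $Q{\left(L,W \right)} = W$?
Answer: $38941$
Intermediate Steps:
$d{\left(O,X \right)} = O$ ($d{\left(O,X \right)} = O + 0 = O$)
$t{\left(G,f \right)} = -8 + G$
$V{\left(Z \right)} = -4$ ($V{\left(Z \right)} = -8 + 4 = -4$)
$39074 - A{\left(V{\left(-5 - F \right)} \right)} = 39074 - 133 = 38941$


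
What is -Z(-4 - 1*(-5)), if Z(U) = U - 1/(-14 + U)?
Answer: -14/13 ≈ -1.0769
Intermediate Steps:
-Z(-4 - 1*(-5)) = -(-1 + (-4 - 1*(-5))² - 14*(-4 - 1*(-5)))/(-14 + (-4 - 1*(-5))) = -(-1 + (-4 + 5)² - 14*(-4 + 5))/(-14 + (-4 + 5)) = -(-1 + 1² - 14*1)/(-14 + 1) = -(-1 + 1 - 14)/(-13) = -(-1)*(-14)/13 = -1*14/13 = -14/13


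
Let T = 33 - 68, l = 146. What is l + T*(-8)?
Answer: 426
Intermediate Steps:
T = -35
l + T*(-8) = 146 - 35*(-8) = 146 + 280 = 426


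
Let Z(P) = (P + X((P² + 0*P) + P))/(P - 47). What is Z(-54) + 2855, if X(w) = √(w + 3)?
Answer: 288409/101 - √2865/101 ≈ 2855.0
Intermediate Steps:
X(w) = √(3 + w)
Z(P) = (P + √(3 + P + P²))/(-47 + P) (Z(P) = (P + √(3 + ((P² + 0*P) + P)))/(P - 47) = (P + √(3 + ((P² + 0) + P)))/(-47 + P) = (P + √(3 + (P² + P)))/(-47 + P) = (P + √(3 + (P + P²)))/(-47 + P) = (P + √(3 + P + P²))/(-47 + P))
Z(-54) + 2855 = (-54 + √(3 - 54*(1 - 54)))/(-47 - 54) + 2855 = (-54 + √(3 - 54*(-53)))/(-101) + 2855 = -(-54 + √(3 + 2862))/101 + 2855 = -(-54 + √2865)/101 + 2855 = (54/101 - √2865/101) + 2855 = 288409/101 - √2865/101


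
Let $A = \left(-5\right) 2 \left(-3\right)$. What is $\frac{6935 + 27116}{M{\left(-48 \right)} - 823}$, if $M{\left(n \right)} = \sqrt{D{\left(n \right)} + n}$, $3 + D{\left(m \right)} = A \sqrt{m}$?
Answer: $\frac{34051}{-823 + \sqrt{3} \sqrt{-17 + 40 i \sqrt{3}}} \approx -41.825 - 0.59148 i$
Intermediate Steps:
$A = 30$ ($A = \left(-10\right) \left(-3\right) = 30$)
$D{\left(m \right)} = -3 + 30 \sqrt{m}$
$M{\left(n \right)} = \sqrt{-3 + n + 30 \sqrt{n}}$ ($M{\left(n \right)} = \sqrt{\left(-3 + 30 \sqrt{n}\right) + n} = \sqrt{-3 + n + 30 \sqrt{n}}$)
$\frac{6935 + 27116}{M{\left(-48 \right)} - 823} = \frac{6935 + 27116}{\sqrt{-3 - 48 + 30 \sqrt{-48}} - 823} = \frac{34051}{\sqrt{-3 - 48 + 30 \cdot 4 i \sqrt{3}} - 823} = \frac{34051}{\sqrt{-3 - 48 + 120 i \sqrt{3}} - 823} = \frac{34051}{\sqrt{-51 + 120 i \sqrt{3}} - 823} = \frac{34051}{-823 + \sqrt{-51 + 120 i \sqrt{3}}}$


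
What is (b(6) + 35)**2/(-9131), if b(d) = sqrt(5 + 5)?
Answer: -(35 + sqrt(10))**2/9131 ≈ -0.15950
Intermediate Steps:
b(d) = sqrt(10)
(b(6) + 35)**2/(-9131) = (sqrt(10) + 35)**2/(-9131) = (35 + sqrt(10))**2*(-1/9131) = -(35 + sqrt(10))**2/9131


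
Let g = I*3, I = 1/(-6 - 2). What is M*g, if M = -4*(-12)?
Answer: -18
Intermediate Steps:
M = 48
I = -⅛ (I = 1/(-8) = -⅛ ≈ -0.12500)
g = -3/8 (g = -⅛*3 = -3/8 ≈ -0.37500)
M*g = 48*(-3/8) = -18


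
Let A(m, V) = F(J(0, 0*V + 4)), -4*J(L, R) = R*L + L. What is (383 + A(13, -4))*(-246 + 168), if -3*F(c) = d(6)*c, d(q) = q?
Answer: -29874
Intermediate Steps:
J(L, R) = -L/4 - L*R/4 (J(L, R) = -(R*L + L)/4 = -(L*R + L)/4 = -(L + L*R)/4 = -L/4 - L*R/4)
F(c) = -2*c
A(m, V) = 0 (A(m, V) = -(-1)*0*(1 + (0*V + 4))/2 = -(-1)*0*(1 + (0 + 4))/2 = -(-1)*0*(1 + 4)/2 = -(-1)*0*5/2 = -2*0 = 0)
(383 + A(13, -4))*(-246 + 168) = (383 + 0)*(-246 + 168) = 383*(-78) = -29874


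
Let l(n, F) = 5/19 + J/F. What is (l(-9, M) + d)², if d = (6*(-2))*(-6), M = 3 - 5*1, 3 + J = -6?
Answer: 8508889/1444 ≈ 5892.6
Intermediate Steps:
J = -9 (J = -3 - 6 = -9)
M = -2 (M = 3 - 5 = -2)
l(n, F) = 5/19 - 9/F
d = 72 (d = -12*(-6) = 72)
(l(-9, M) + d)² = ((5/19 - 9/(-2)) + 72)² = ((5/19 - 9*(-½)) + 72)² = ((5/19 + 9/2) + 72)² = (181/38 + 72)² = (2917/38)² = 8508889/1444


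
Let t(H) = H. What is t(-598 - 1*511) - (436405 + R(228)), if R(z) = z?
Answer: -437742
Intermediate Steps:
t(-598 - 1*511) - (436405 + R(228)) = (-598 - 1*511) - (436405 + 228) = (-598 - 511) - 1*436633 = -1109 - 436633 = -437742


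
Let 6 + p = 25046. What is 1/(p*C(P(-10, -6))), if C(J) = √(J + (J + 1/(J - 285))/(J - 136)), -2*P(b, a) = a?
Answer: √4188407538/2796291920 ≈ 2.3144e-5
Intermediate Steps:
p = 25040 (p = -6 + 25046 = 25040)
P(b, a) = -a/2
C(J) = √(J + (J + 1/(-285 + J))/(-136 + J))
1/(p*C(P(-10, -6))) = 1/(25040*(√(-½*(-6) + 1/(38760 + (-½*(-6))² - (-421)*(-6)/2) + (-½*(-6))/(-136 - ½*(-6))))) = 1/(25040*(√(3 + 1/(38760 + 3² - 421*3) + 3/(-136 + 3)))) = 1/(25040*(√(3 + 1/(38760 + 9 - 1263) + 3/(-133)))) = 1/(25040*(√(3 + 1/37506 + 3*(-1/133)))) = 1/(25040*(√(3 + 1/37506 - 3/133))) = 1/(25040*(√(111673/37506))) = 1/(25040*((√4188407538/37506))) = (√4188407538/111673)/25040 = √4188407538/2796291920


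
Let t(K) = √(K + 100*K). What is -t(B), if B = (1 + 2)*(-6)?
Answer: -3*I*√202 ≈ -42.638*I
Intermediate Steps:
B = -18 (B = 3*(-6) = -18)
t(K) = √101*√K (t(K) = √(101*K) = √101*√K)
-t(B) = -√101*√(-18) = -√101*3*I*√2 = -3*I*√202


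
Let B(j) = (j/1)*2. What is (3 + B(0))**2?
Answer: 9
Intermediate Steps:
B(j) = 2*j (B(j) = (j*1)*2 = j*2 = 2*j)
(3 + B(0))**2 = (3 + 2*0)**2 = (3 + 0)**2 = 3**2 = 9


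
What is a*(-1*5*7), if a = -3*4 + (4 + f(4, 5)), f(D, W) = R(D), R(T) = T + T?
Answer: 0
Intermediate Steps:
R(T) = 2*T
f(D, W) = 2*D
a = 0 (a = -3*4 + (4 + 2*4) = -12 + (4 + 8) = -12 + 12 = 0)
a*(-1*5*7) = 0*(-1*5*7) = 0*(-5*7) = 0*(-35) = 0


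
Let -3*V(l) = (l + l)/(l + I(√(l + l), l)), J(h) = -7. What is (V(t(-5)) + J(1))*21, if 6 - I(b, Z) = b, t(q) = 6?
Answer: -1701/11 - 14*√3/11 ≈ -156.84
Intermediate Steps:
I(b, Z) = 6 - b
V(l) = -2*l/(3*(6 + l - √2*√l)) (V(l) = -(l + l)/(3*(l + (6 - √(l + l)))) = -2*l/(3*(l + (6 - √(2*l)))) = -2*l/(3*(l + (6 - √2*√l))) = -2*l/(3*(6 + l - √2*√l)))
(V(t(-5)) + J(1))*21 = (-2*6/(18 + 3*6 - 3*√2*√6) - 7)*21 = (-2*6/(18 + 18 - 6*√3) - 7)*21 = (-2*6/(36 - 6*√3) - 7)*21 = (-12/(36 - 6*√3) - 7)*21 = (-7 - 12/(36 - 6*√3))*21 = -147 - 252/(36 - 6*√3)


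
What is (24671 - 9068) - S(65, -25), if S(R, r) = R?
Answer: 15538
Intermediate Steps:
(24671 - 9068) - S(65, -25) = (24671 - 9068) - 1*65 = 15603 - 65 = 15538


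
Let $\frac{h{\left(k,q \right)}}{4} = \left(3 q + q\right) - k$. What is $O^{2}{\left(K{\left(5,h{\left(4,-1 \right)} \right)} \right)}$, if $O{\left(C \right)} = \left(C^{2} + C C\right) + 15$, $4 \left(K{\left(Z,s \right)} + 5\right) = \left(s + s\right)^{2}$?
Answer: $4312836567169$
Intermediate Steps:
$h{\left(k,q \right)} = - 4 k + 16 q$ ($h{\left(k,q \right)} = 4 \left(\left(3 q + q\right) - k\right) = 4 \left(4 q - k\right) = 4 \left(- k + 4 q\right) = - 4 k + 16 q$)
$K{\left(Z,s \right)} = -5 + s^{2}$ ($K{\left(Z,s \right)} = -5 + \frac{\left(s + s\right)^{2}}{4} = -5 + \frac{\left(2 s\right)^{2}}{4} = -5 + \frac{4 s^{2}}{4} = -5 + s^{2}$)
$O{\left(C \right)} = 15 + 2 C^{2}$ ($O{\left(C \right)} = \left(C^{2} + C^{2}\right) + 15 = 2 C^{2} + 15 = 15 + 2 C^{2}$)
$O^{2}{\left(K{\left(5,h{\left(4,-1 \right)} \right)} \right)} = \left(15 + 2 \left(-5 + \left(\left(-4\right) 4 + 16 \left(-1\right)\right)^{2}\right)^{2}\right)^{2} = \left(15 + 2 \left(-5 + \left(-16 - 16\right)^{2}\right)^{2}\right)^{2} = \left(15 + 2 \left(-5 + \left(-32\right)^{2}\right)^{2}\right)^{2} = \left(15 + 2 \left(-5 + 1024\right)^{2}\right)^{2} = \left(15 + 2 \cdot 1019^{2}\right)^{2} = \left(15 + 2 \cdot 1038361\right)^{2} = \left(15 + 2076722\right)^{2} = 2076737^{2} = 4312836567169$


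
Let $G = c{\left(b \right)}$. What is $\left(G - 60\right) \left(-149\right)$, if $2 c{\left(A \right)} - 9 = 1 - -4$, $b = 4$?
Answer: $7897$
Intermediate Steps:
$c{\left(A \right)} = 7$ ($c{\left(A \right)} = \frac{9}{2} + \frac{1 - -4}{2} = \frac{9}{2} + \frac{1 + 4}{2} = \frac{9}{2} + \frac{1}{2} \cdot 5 = \frac{9}{2} + \frac{5}{2} = 7$)
$G = 7$
$\left(G - 60\right) \left(-149\right) = \left(7 - 60\right) \left(-149\right) = \left(-53\right) \left(-149\right) = 7897$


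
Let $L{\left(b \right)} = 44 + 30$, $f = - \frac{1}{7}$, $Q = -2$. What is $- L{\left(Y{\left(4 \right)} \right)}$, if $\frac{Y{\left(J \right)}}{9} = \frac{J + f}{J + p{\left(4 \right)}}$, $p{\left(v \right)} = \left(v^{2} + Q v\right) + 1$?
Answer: $-74$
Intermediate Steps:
$f = - \frac{1}{7}$ ($f = \left(-1\right) \frac{1}{7} = - \frac{1}{7} \approx -0.14286$)
$p{\left(v \right)} = 1 + v^{2} - 2 v$ ($p{\left(v \right)} = \left(v^{2} - 2 v\right) + 1 = 1 + v^{2} - 2 v$)
$Y{\left(J \right)} = \frac{9 \left(- \frac{1}{7} + J\right)}{9 + J}$ ($Y{\left(J \right)} = 9 \frac{J - \frac{1}{7}}{J + \left(1 + 4^{2} - 8\right)} = 9 \frac{- \frac{1}{7} + J}{J + \left(1 + 16 - 8\right)} = 9 \frac{- \frac{1}{7} + J}{J + 9} = 9 \frac{- \frac{1}{7} + J}{9 + J} = \frac{9 \left(- \frac{1}{7} + J\right)}{9 + J}$)
$L{\left(b \right)} = 74$
$- L{\left(Y{\left(4 \right)} \right)} = \left(-1\right) 74 = -74$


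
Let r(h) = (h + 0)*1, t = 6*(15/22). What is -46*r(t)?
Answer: -2070/11 ≈ -188.18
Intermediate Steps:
t = 45/11 (t = 6*(15*(1/22)) = 6*(15/22) = 45/11 ≈ 4.0909)
r(h) = h (r(h) = h*1 = h)
-46*r(t) = -46*45/11 = -2070/11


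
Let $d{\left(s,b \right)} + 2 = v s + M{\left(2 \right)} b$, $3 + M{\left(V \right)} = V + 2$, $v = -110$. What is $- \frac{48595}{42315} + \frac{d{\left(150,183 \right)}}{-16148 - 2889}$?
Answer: $- \frac{46912906}{161110131} \approx -0.29119$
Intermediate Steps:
$M{\left(V \right)} = -1 + V$ ($M{\left(V \right)} = -3 + \left(V + 2\right) = -3 + \left(2 + V\right) = -1 + V$)
$d{\left(s,b \right)} = -2 + b - 110 s$ ($d{\left(s,b \right)} = -2 + \left(- 110 s + \left(-1 + 2\right) b\right) = -2 + \left(- 110 s + 1 b\right) = -2 + \left(- 110 s + b\right) = -2 + \left(b - 110 s\right) = -2 + b - 110 s$)
$- \frac{48595}{42315} + \frac{d{\left(150,183 \right)}}{-16148 - 2889} = - \frac{48595}{42315} + \frac{-2 + 183 - 16500}{-16148 - 2889} = \left(-48595\right) \frac{1}{42315} + \frac{-2 + 183 - 16500}{-19037} = - \frac{9719}{8463} - - \frac{16319}{19037} = - \frac{9719}{8463} + \frac{16319}{19037} = - \frac{46912906}{161110131}$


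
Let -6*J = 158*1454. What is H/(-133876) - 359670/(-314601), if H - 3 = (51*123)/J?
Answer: 1843610352385847/1612623817198072 ≈ 1.1432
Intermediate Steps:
J = -114866/3 (J = -79*1454/3 = -⅙*229732 = -114866/3 ≈ -38289.)
H = 325779/114866 (H = 3 + (51*123)/(-114866/3) = 3 + 6273*(-3/114866) = 3 - 18819/114866 = 325779/114866 ≈ 2.8362)
H/(-133876) - 359670/(-314601) = (325779/114866)/(-133876) - 359670/(-314601) = (325779/114866)*(-1/133876) - 359670*(-1/314601) = -325779/15377800616 + 119890/104867 = 1843610352385847/1612623817198072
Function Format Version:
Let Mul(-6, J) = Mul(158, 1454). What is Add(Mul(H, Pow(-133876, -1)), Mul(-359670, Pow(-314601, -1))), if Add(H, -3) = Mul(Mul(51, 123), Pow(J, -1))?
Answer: Rational(1843610352385847, 1612623817198072) ≈ 1.1432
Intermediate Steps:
J = Rational(-114866, 3) (J = Mul(Rational(-1, 6), Mul(158, 1454)) = Mul(Rational(-1, 6), 229732) = Rational(-114866, 3) ≈ -38289.)
H = Rational(325779, 114866) (H = Add(3, Mul(Mul(51, 123), Pow(Rational(-114866, 3), -1))) = Add(3, Mul(6273, Rational(-3, 114866))) = Add(3, Rational(-18819, 114866)) = Rational(325779, 114866) ≈ 2.8362)
Add(Mul(H, Pow(-133876, -1)), Mul(-359670, Pow(-314601, -1))) = Add(Mul(Rational(325779, 114866), Pow(-133876, -1)), Mul(-359670, Pow(-314601, -1))) = Add(Mul(Rational(325779, 114866), Rational(-1, 133876)), Mul(-359670, Rational(-1, 314601))) = Add(Rational(-325779, 15377800616), Rational(119890, 104867)) = Rational(1843610352385847, 1612623817198072)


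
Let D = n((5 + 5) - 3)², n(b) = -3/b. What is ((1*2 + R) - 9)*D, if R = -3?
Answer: -90/49 ≈ -1.8367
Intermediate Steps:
D = 9/49 (D = (-3/((5 + 5) - 3))² = (-3/(10 - 3))² = (-3/7)² = 9/49 ≈ 0.18367)
((1*2 + R) - 9)*D = ((1*2 - 3) - 9)*(9/49) = ((2 - 3) - 9)*(9/49) = (-1 - 9)*(9/49) = -10*9/49 = -90/49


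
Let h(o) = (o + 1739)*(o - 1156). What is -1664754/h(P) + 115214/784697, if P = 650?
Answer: 722801035007/474284206649 ≈ 1.5240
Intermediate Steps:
h(o) = (-1156 + o)*(1739 + o) (h(o) = (1739 + o)*(-1156 + o) = (-1156 + o)*(1739 + o))
-1664754/h(P) + 115214/784697 = -1664754/(-2010284 + 650² + 583*650) + 115214/784697 = -1664754/(-2010284 + 422500 + 378950) + 115214*(1/784697) = -1664754/(-1208834) + 115214/784697 = -1664754*(-1/1208834) + 115214/784697 = 832377/604417 + 115214/784697 = 722801035007/474284206649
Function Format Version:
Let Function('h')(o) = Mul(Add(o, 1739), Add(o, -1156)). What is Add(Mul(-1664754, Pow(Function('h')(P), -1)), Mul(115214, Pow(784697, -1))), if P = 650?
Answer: Rational(722801035007, 474284206649) ≈ 1.5240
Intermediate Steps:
Function('h')(o) = Mul(Add(-1156, o), Add(1739, o)) (Function('h')(o) = Mul(Add(1739, o), Add(-1156, o)) = Mul(Add(-1156, o), Add(1739, o)))
Add(Mul(-1664754, Pow(Function('h')(P), -1)), Mul(115214, Pow(784697, -1))) = Add(Mul(-1664754, Pow(Add(-2010284, Pow(650, 2), Mul(583, 650)), -1)), Mul(115214, Pow(784697, -1))) = Add(Mul(-1664754, Pow(Add(-2010284, 422500, 378950), -1)), Mul(115214, Rational(1, 784697))) = Add(Mul(-1664754, Pow(-1208834, -1)), Rational(115214, 784697)) = Add(Mul(-1664754, Rational(-1, 1208834)), Rational(115214, 784697)) = Add(Rational(832377, 604417), Rational(115214, 784697)) = Rational(722801035007, 474284206649)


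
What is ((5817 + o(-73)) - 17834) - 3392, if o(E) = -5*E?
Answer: -15044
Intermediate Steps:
((5817 + o(-73)) - 17834) - 3392 = ((5817 - 5*(-73)) - 17834) - 3392 = ((5817 + 365) - 17834) - 3392 = (6182 - 17834) - 3392 = -11652 - 3392 = -15044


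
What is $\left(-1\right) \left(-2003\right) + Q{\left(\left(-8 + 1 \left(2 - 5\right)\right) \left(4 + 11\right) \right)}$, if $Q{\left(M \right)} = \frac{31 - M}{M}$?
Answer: $\frac{330299}{165} \approx 2001.8$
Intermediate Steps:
$Q{\left(M \right)} = \frac{31 - M}{M}$
$\left(-1\right) \left(-2003\right) + Q{\left(\left(-8 + 1 \left(2 - 5\right)\right) \left(4 + 11\right) \right)} = \left(-1\right) \left(-2003\right) + \frac{31 - \left(-8 + 1 \left(2 - 5\right)\right) \left(4 + 11\right)}{\left(-8 + 1 \left(2 - 5\right)\right) \left(4 + 11\right)} = 2003 + \frac{31 - \left(-8 + 1 \left(-3\right)\right) 15}{\left(-8 + 1 \left(-3\right)\right) 15} = 2003 + \frac{31 - \left(-8 - 3\right) 15}{\left(-8 - 3\right) 15} = 2003 + \frac{31 - \left(-11\right) 15}{\left(-11\right) 15} = 2003 + \frac{31 - -165}{-165} = 2003 - \frac{31 + 165}{165} = 2003 - \frac{196}{165} = \frac{330299}{165}$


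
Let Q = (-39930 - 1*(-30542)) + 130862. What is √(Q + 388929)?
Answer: √510403 ≈ 714.42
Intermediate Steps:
Q = 121474 (Q = (-39930 + 30542) + 130862 = -9388 + 130862 = 121474)
√(Q + 388929) = √(121474 + 388929) = √510403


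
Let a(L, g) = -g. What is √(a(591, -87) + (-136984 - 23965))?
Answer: I*√160862 ≈ 401.08*I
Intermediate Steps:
√(a(591, -87) + (-136984 - 23965)) = √(-1*(-87) + (-136984 - 23965)) = √(87 - 160949) = √(-160862) = I*√160862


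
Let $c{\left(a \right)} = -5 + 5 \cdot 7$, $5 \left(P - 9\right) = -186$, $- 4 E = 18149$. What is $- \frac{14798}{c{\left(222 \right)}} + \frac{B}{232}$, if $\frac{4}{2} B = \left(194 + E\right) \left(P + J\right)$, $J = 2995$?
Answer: $- \frac{78686579}{2784} \approx -28264.0$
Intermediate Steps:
$E = - \frac{18149}{4}$ ($E = \left(- \frac{1}{4}\right) 18149 = - \frac{18149}{4} \approx -4537.3$)
$P = - \frac{141}{5}$ ($P = 9 + \frac{1}{5} \left(-186\right) = 9 - \frac{186}{5} = - \frac{141}{5} \approx -28.2$)
$c{\left(a \right)} = 30$ ($c{\left(a \right)} = -5 + 35 = 30$)
$B = - \frac{128855541}{20}$ ($B = \frac{\left(194 - \frac{18149}{4}\right) \left(- \frac{141}{5} + 2995\right)}{2} = \frac{\left(- \frac{17373}{4}\right) \frac{14834}{5}}{2} = \frac{1}{2} \left(- \frac{128855541}{10}\right) = - \frac{128855541}{20} \approx -6.4428 \cdot 10^{6}$)
$- \frac{14798}{c{\left(222 \right)}} + \frac{B}{232} = - \frac{14798}{30} - \frac{128855541}{20 \cdot 232} = \left(-14798\right) \frac{1}{30} - \frac{128855541}{4640} = - \frac{7399}{15} - \frac{128855541}{4640} = - \frac{78686579}{2784}$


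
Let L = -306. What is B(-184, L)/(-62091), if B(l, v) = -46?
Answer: 46/62091 ≈ 0.00074085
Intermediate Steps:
B(-184, L)/(-62091) = -46/(-62091) = -46*(-1/62091) = 46/62091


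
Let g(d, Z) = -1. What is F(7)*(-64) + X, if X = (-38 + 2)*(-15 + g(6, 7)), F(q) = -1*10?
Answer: 1216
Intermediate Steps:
F(q) = -10
X = 576 (X = (-38 + 2)*(-15 - 1) = -36*(-16) = 576)
F(7)*(-64) + X = -10*(-64) + 576 = 640 + 576 = 1216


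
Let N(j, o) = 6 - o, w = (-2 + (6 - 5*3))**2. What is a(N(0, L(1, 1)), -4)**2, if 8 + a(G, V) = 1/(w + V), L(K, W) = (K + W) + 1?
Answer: 874225/13689 ≈ 63.863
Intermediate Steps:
L(K, W) = 1 + K + W
w = 121 (w = (-2 + (6 - 15))**2 = (-2 - 9)**2 = (-11)**2 = 121)
a(G, V) = -8 + 1/(121 + V)
a(N(0, L(1, 1)), -4)**2 = ((-967 - 8*(-4))/(121 - 4))**2 = ((-967 + 32)/117)**2 = ((1/117)*(-935))**2 = (-935/117)**2 = 874225/13689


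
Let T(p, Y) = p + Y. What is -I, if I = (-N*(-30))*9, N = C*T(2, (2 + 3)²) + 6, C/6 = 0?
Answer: -1620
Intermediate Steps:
T(p, Y) = Y + p
C = 0 (C = 6*0 = 0)
N = 6 (N = 0*((2 + 3)² + 2) + 6 = 0*(5² + 2) + 6 = 0*(25 + 2) + 6 = 0*27 + 6 = 0 + 6 = 6)
I = 1620 (I = (-1*6*(-30))*9 = -6*(-30)*9 = 180*9 = 1620)
-I = -1*1620 = -1620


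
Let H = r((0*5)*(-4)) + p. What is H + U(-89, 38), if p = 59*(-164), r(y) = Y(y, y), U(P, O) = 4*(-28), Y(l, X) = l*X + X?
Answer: -9788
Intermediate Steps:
Y(l, X) = X + X*l (Y(l, X) = X*l + X = X + X*l)
U(P, O) = -112
r(y) = y*(1 + y)
p = -9676
H = -9676 (H = ((0*5)*(-4))*(1 + (0*5)*(-4)) - 9676 = (0*(-4))*(1 + 0*(-4)) - 9676 = 0*(1 + 0) - 9676 = 0*1 - 9676 = 0 - 9676 = -9676)
H + U(-89, 38) = -9676 - 112 = -9788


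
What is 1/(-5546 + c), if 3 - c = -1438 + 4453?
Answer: -1/8558 ≈ -0.00011685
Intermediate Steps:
c = -3012 (c = 3 - (-1438 + 4453) = 3 - 1*3015 = 3 - 3015 = -3012)
1/(-5546 + c) = 1/(-5546 - 3012) = 1/(-8558) = -1/8558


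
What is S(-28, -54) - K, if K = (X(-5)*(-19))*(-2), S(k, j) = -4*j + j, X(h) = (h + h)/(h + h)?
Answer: 124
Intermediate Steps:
X(h) = 1 (X(h) = (2*h)/((2*h)) = (2*h)*(1/(2*h)) = 1)
S(k, j) = -3*j
K = 38 (K = (1*(-19))*(-2) = -19*(-2) = 38)
S(-28, -54) - K = -3*(-54) - 1*38 = 162 - 38 = 124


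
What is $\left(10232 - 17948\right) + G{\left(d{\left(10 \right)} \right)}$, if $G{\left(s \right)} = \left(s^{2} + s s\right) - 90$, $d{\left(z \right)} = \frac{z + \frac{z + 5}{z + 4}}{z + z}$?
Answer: $- \frac{12238847}{1568} \approx -7805.4$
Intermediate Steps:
$d{\left(z \right)} = \frac{z + \frac{5 + z}{4 + z}}{2 z}$
$G{\left(s \right)} = -90 + 2 s^{2}$ ($G{\left(s \right)} = \left(s^{2} + s^{2}\right) - 90 = 2 s^{2} - 90 = -90 + 2 s^{2}$)
$\left(10232 - 17948\right) + G{\left(d{\left(10 \right)} \right)} = \left(10232 - 17948\right) - \left(90 - 2 \left(\frac{5 + 10^{2} + 5 \cdot 10}{2 \cdot 10 \left(4 + 10\right)}\right)^{2}\right) = -7716 - \left(90 - 2 \left(\frac{1}{2} \cdot \frac{1}{10} \cdot \frac{1}{14} \left(5 + 100 + 50\right)\right)^{2}\right) = -7716 - \left(90 - 2 \left(\frac{1}{2} \cdot \frac{1}{10} \cdot \frac{1}{14} \cdot 155\right)^{2}\right) = -7716 - \left(90 - 2 \left(\frac{31}{56}\right)^{2}\right) = -7716 + \left(-90 + 2 \cdot \frac{961}{3136}\right) = -7716 + \left(-90 + \frac{961}{1568}\right) = -7716 - \frac{140159}{1568} = - \frac{12238847}{1568}$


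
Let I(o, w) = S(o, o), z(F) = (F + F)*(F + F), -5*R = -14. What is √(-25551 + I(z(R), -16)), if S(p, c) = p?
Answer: I*√637991/5 ≈ 159.75*I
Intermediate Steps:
R = 14/5 (R = -⅕*(-14) = 14/5 ≈ 2.8000)
z(F) = 4*F² (z(F) = (2*F)*(2*F) = 4*F²)
I(o, w) = o
√(-25551 + I(z(R), -16)) = √(-25551 + 4*(14/5)²) = √(-25551 + 4*(196/25)) = √(-25551 + 784/25) = √(-637991/25) = I*√637991/5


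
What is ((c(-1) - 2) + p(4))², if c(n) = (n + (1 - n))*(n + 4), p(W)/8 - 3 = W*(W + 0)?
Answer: 23409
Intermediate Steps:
p(W) = 24 + 8*W² (p(W) = 24 + 8*(W*(W + 0)) = 24 + 8*(W*W) = 24 + 8*W²)
c(n) = 4 + n (c(n) = 1*(4 + n) = 4 + n)
((c(-1) - 2) + p(4))² = (((4 - 1) - 2) + (24 + 8*4²))² = ((3 - 2) + (24 + 8*16))² = (1 + (24 + 128))² = (1 + 152)² = 153² = 23409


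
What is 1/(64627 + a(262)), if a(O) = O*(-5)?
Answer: 1/63317 ≈ 1.5794e-5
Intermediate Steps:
a(O) = -5*O
1/(64627 + a(262)) = 1/(64627 - 5*262) = 1/(64627 - 1310) = 1/63317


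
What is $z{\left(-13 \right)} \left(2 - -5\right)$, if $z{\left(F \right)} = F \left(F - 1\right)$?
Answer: $1274$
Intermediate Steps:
$z{\left(F \right)} = F \left(-1 + F\right)$
$z{\left(-13 \right)} \left(2 - -5\right) = - 13 \left(-1 - 13\right) \left(2 - -5\right) = \left(-13\right) \left(-14\right) \left(2 + 5\right) = 182 \cdot 7 = 1274$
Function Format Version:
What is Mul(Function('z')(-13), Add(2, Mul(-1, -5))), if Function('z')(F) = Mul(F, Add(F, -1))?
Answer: 1274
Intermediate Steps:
Function('z')(F) = Mul(F, Add(-1, F))
Mul(Function('z')(-13), Add(2, Mul(-1, -5))) = Mul(Mul(-13, Add(-1, -13)), Add(2, Mul(-1, -5))) = Mul(Mul(-13, -14), Add(2, 5)) = Mul(182, 7) = 1274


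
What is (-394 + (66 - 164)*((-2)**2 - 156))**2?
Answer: 210308004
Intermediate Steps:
(-394 + (66 - 164)*((-2)**2 - 156))**2 = (-394 - 98*(4 - 156))**2 = (-394 - 98*(-152))**2 = (-394 + 14896)**2 = 14502**2 = 210308004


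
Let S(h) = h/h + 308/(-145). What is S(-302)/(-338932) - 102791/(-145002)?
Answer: 17663292731/24916585980 ≈ 0.70890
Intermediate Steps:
S(h) = -163/145 (S(h) = 1 + 308*(-1/145) = 1 - 308/145 = -163/145)
S(-302)/(-338932) - 102791/(-145002) = -163/145/(-338932) - 102791/(-145002) = -163/145*(-1/338932) - 102791*(-1/145002) = 163/49145140 + 7907/11154 = 17663292731/24916585980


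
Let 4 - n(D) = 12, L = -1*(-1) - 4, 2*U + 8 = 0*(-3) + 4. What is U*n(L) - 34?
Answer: -18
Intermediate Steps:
U = -2 (U = -4 + (0*(-3) + 4)/2 = -4 + (0 + 4)/2 = -4 + (½)*4 = -4 + 2 = -2)
L = -3 (L = 1 - 4 = -3)
n(D) = -8 (n(D) = 4 - 1*12 = 4 - 12 = -8)
U*n(L) - 34 = -2*(-8) - 34 = 16 - 34 = -18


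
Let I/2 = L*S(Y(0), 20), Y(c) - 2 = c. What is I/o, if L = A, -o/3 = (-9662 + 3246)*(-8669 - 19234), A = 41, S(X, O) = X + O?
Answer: -451/134269236 ≈ -3.3589e-6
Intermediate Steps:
Y(c) = 2 + c
S(X, O) = O + X
o = -537076944 (o = -3*(-9662 + 3246)*(-8669 - 19234) = -(-19248)*(-27903) = -3*179025648 = -537076944)
L = 41
I = 1804 (I = 2*(41*(20 + (2 + 0))) = 2*(41*(20 + 2)) = 2*(41*22) = 2*902 = 1804)
I/o = 1804/(-537076944) = 1804*(-1/537076944) = -451/134269236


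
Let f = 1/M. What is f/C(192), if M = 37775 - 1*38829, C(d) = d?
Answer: -1/202368 ≈ -4.9415e-6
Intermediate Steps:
M = -1054 (M = 37775 - 38829 = -1054)
f = -1/1054 (f = 1/(-1054) = -1/1054 ≈ -0.00094877)
f/C(192) = -1/1054/192 = -1/1054*1/192 = -1/202368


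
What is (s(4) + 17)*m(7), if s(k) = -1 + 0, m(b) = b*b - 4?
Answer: 720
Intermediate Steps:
m(b) = -4 + b² (m(b) = b² - 4 = -4 + b²)
s(k) = -1
(s(4) + 17)*m(7) = (-1 + 17)*(-4 + 7²) = 16*(-4 + 49) = 16*45 = 720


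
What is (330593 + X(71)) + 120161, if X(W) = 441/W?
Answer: 32003975/71 ≈ 4.5076e+5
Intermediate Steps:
(330593 + X(71)) + 120161 = (330593 + 441/71) + 120161 = 23472544/71 + 120161 = 32003975/71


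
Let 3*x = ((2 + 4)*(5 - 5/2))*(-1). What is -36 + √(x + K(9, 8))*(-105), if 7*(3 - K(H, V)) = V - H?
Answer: -36 - 15*I*√91 ≈ -36.0 - 143.09*I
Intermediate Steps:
K(H, V) = 3 - V/7 + H/7 (K(H, V) = 3 - (V - H)/7 = 3 + (-V/7 + H/7) = 3 - V/7 + H/7)
x = -5 (x = (((2 + 4)*(5 - 5/2))*(-1))/3 = ((6*(5 - 5*½))*(-1))/3 = ((6*(5 - 5/2))*(-1))/3 = ((6*(5/2))*(-1))/3 = (15*(-1))/3 = (⅓)*(-15) = -5)
-36 + √(x + K(9, 8))*(-105) = -36 + √(-5 + (3 - ⅐*8 + (⅐)*9))*(-105) = -36 + √(-5 + (3 - 8/7 + 9/7))*(-105) = -36 + √(-5 + 22/7)*(-105) = -36 + √(-13/7)*(-105) = -36 + (I*√91/7)*(-105) = -36 - 15*I*√91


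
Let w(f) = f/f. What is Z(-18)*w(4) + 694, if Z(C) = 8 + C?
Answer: 684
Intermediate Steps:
w(f) = 1
Z(-18)*w(4) + 694 = (8 - 18)*1 + 694 = -10*1 + 694 = -10 + 694 = 684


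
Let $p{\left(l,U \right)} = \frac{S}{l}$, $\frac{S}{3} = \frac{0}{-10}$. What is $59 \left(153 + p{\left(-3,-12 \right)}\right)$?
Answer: $9027$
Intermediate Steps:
$S = 0$ ($S = 3 \frac{0}{-10} = 3 \cdot 0 \left(- \frac{1}{10}\right) = 3 \cdot 0 = 0$)
$p{\left(l,U \right)} = 0$ ($p{\left(l,U \right)} = \frac{0}{l} = 0$)
$59 \left(153 + p{\left(-3,-12 \right)}\right) = 59 \left(153 + 0\right) = 59 \cdot 153 = 9027$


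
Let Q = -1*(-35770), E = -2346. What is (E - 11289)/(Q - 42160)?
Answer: 303/142 ≈ 2.1338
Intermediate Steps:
Q = 35770
(E - 11289)/(Q - 42160) = (-2346 - 11289)/(35770 - 42160) = -13635/(-6390) = -13635*(-1/6390) = 303/142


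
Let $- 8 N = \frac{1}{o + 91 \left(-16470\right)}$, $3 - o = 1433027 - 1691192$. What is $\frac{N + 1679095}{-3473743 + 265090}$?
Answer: $- \frac{16664708921521}{31845290632848} \approx -0.5233$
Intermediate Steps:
$o = 258168$ ($o = 3 - \left(1433027 - 1691192\right) = 3 - -258165 = 3 + 258165 = 258168$)
$N = \frac{1}{9924816}$ ($N = - \frac{1}{8 \left(258168 + 91 \left(-16470\right)\right)} = - \frac{1}{8 \left(258168 - 1498770\right)} = - \frac{1}{8 \left(-1240602\right)} = \left(- \frac{1}{8}\right) \left(- \frac{1}{1240602}\right) = \frac{1}{9924816} \approx 1.0076 \cdot 10^{-7}$)
$\frac{N + 1679095}{-3473743 + 265090} = \frac{\frac{1}{9924816} + 1679095}{-3473743 + 265090} = \frac{16664708921521}{9924816 \left(-3208653\right)} = \frac{16664708921521}{9924816} \left(- \frac{1}{3208653}\right) = - \frac{16664708921521}{31845290632848}$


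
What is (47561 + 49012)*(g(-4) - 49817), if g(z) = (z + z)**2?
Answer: -4804796469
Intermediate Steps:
g(z) = 4*z**2 (g(z) = (2*z)**2 = 4*z**2)
(47561 + 49012)*(g(-4) - 49817) = (47561 + 49012)*(4*(-4)**2 - 49817) = 96573*(4*16 - 49817) = 96573*(64 - 49817) = 96573*(-49753) = -4804796469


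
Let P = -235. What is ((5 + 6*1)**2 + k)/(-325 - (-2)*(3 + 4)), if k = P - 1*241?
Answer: 355/311 ≈ 1.1415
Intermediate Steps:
k = -476 (k = -235 - 1*241 = -235 - 241 = -476)
((5 + 6*1)**2 + k)/(-325 - (-2)*(3 + 4)) = ((5 + 6*1)**2 - 476)/(-325 - (-2)*(3 + 4)) = ((5 + 6)**2 - 476)/(-325 - (-2)*7) = (11**2 - 476)/(-325 - 1*(-14)) = (121 - 476)/(-325 + 14) = -355/(-311) = -355*(-1/311) = 355/311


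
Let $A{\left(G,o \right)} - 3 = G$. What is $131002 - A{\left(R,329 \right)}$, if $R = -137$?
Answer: $131136$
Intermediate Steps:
$A{\left(G,o \right)} = 3 + G$
$131002 - A{\left(R,329 \right)} = 131002 - \left(3 - 137\right) = 131002 - -134 = 131002 + 134 = 131136$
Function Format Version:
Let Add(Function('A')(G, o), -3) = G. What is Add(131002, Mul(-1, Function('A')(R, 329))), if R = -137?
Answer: 131136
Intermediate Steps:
Function('A')(G, o) = Add(3, G)
Add(131002, Mul(-1, Function('A')(R, 329))) = Add(131002, Mul(-1, Add(3, -137))) = Add(131002, Mul(-1, -134)) = Add(131002, 134) = 131136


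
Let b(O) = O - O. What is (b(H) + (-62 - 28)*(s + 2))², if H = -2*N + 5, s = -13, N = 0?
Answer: 980100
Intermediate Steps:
H = 5 (H = -2*0 + 5 = 0 + 5 = 5)
b(O) = 0
(b(H) + (-62 - 28)*(s + 2))² = (0 + (-62 - 28)*(-13 + 2))² = (0 - 90*(-11))² = (0 + 990)² = 990² = 980100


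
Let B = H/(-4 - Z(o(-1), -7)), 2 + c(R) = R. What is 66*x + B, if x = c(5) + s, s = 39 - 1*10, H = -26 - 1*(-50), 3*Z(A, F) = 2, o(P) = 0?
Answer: 14748/7 ≈ 2106.9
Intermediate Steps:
Z(A, F) = ⅔ (Z(A, F) = (⅓)*2 = ⅔)
H = 24 (H = -26 + 50 = 24)
c(R) = -2 + R
s = 29 (s = 39 - 10 = 29)
x = 32 (x = (-2 + 5) + 29 = 3 + 29 = 32)
B = -36/7 (B = 24/(-4 - 1*⅔) = 24/(-4 - ⅔) = 24/(-14/3) = 24*(-3/14) = -36/7 ≈ -5.1429)
66*x + B = 66*32 - 36/7 = 2112 - 36/7 = 14748/7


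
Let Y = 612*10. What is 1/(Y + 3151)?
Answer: 1/9271 ≈ 0.00010786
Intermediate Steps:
Y = 6120
1/(Y + 3151) = 1/(6120 + 3151) = 1/9271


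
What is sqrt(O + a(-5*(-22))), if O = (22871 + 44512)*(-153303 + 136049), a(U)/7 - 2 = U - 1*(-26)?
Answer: 2*I*sqrt(290656329) ≈ 34097.0*I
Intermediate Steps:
a(U) = 196 + 7*U (a(U) = 14 + 7*(U - 1*(-26)) = 14 + 7*(U + 26) = 14 + 7*(26 + U) = 14 + (182 + 7*U) = 196 + 7*U)
O = -1162626282 (O = 67383*(-17254) = -1162626282)
sqrt(O + a(-5*(-22))) = sqrt(-1162626282 + (196 + 7*(-5*(-22)))) = sqrt(-1162626282 + (196 + 7*110)) = sqrt(-1162626282 + (196 + 770)) = sqrt(-1162626282 + 966) = sqrt(-1162625316) = 2*I*sqrt(290656329)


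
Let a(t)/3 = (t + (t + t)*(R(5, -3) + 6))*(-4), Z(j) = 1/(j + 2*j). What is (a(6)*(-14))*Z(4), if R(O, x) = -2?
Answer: 756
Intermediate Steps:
Z(j) = 1/(3*j)
a(t) = -108*t (a(t) = 3*((t + (t + t)*(-2 + 6))*(-4)) = 3*((t + (2*t)*4)*(-4)) = 3*((t + 8*t)*(-4)) = 3*((9*t)*(-4)) = 3*(-36*t) = -108*t)
(a(6)*(-14))*Z(4) = (-108*6*(-14))*((⅓)/4) = (-648*(-14))*((⅓)*(¼)) = 9072*(1/12) = 756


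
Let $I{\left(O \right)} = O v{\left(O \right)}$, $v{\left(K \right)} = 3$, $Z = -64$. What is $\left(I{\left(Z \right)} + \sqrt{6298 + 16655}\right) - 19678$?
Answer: $-19870 + \sqrt{22953} \approx -19719.0$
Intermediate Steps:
$I{\left(O \right)} = 3 O$ ($I{\left(O \right)} = O 3 = 3 O$)
$\left(I{\left(Z \right)} + \sqrt{6298 + 16655}\right) - 19678 = \left(3 \left(-64\right) + \sqrt{6298 + 16655}\right) - 19678 = \left(-192 + \sqrt{22953}\right) - 19678 = -19870 + \sqrt{22953}$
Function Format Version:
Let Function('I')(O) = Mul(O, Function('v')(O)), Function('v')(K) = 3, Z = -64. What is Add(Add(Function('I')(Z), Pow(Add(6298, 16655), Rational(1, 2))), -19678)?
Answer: Add(-19870, Pow(22953, Rational(1, 2))) ≈ -19719.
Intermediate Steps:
Function('I')(O) = Mul(3, O) (Function('I')(O) = Mul(O, 3) = Mul(3, O))
Add(Add(Function('I')(Z), Pow(Add(6298, 16655), Rational(1, 2))), -19678) = Add(Add(Mul(3, -64), Pow(Add(6298, 16655), Rational(1, 2))), -19678) = Add(Add(-192, Pow(22953, Rational(1, 2))), -19678) = Add(-19870, Pow(22953, Rational(1, 2)))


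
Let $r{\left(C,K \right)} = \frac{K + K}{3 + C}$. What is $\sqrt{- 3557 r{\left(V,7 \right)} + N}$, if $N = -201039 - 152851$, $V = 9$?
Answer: $\frac{i \sqrt{12889434}}{6} \approx 598.36 i$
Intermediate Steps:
$r{\left(C,K \right)} = \frac{2 K}{3 + C}$
$N = -353890$
$\sqrt{- 3557 r{\left(V,7 \right)} + N} = \sqrt{- 3557 \cdot 2 \cdot 7 \frac{1}{3 + 9} - 353890} = \sqrt{- 3557 \cdot 2 \cdot 7 \cdot \frac{1}{12} - 353890} = \sqrt{\left(-3557\right) \frac{7}{6} - 353890} = \sqrt{- \frac{24899}{6} - 353890} = \sqrt{- \frac{2148239}{6}} = \frac{i \sqrt{12889434}}{6}$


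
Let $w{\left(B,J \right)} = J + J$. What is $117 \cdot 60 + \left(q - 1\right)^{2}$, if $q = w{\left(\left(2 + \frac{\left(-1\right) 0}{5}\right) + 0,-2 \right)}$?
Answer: $7045$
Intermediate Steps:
$w{\left(B,J \right)} = 2 J$
$q = -4$ ($q = 2 \left(-2\right) = -4$)
$117 \cdot 60 + \left(q - 1\right)^{2} = 117 \cdot 60 + \left(-4 - 1\right)^{2} = 7020 + \left(-5\right)^{2} = 7020 + 25 = 7045$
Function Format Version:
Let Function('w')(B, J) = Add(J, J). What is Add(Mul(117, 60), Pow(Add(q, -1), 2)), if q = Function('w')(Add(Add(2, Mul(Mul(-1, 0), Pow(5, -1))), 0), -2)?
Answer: 7045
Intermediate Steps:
Function('w')(B, J) = Mul(2, J)
q = -4 (q = Mul(2, -2) = -4)
Add(Mul(117, 60), Pow(Add(q, -1), 2)) = Add(Mul(117, 60), Pow(Add(-4, -1), 2)) = Add(7020, Pow(-5, 2)) = Add(7020, 25) = 7045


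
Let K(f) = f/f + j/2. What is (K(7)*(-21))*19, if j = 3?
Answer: -1995/2 ≈ -997.50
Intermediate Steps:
K(f) = 5/2 (K(f) = f/f + 3/2 = 1 + 3*(½) = 1 + 3/2 = 5/2)
(K(7)*(-21))*19 = ((5/2)*(-21))*19 = -105/2*19 = -1995/2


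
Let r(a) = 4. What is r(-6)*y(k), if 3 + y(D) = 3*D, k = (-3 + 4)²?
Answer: 0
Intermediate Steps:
k = 1 (k = 1² = 1)
y(D) = -3 + 3*D
r(-6)*y(k) = 4*(-3 + 3*1) = 4*(-3 + 3) = 4*0 = 0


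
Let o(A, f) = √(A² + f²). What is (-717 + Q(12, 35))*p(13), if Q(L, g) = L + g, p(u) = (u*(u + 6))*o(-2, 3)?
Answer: -165490*√13 ≈ -5.9668e+5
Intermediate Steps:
p(u) = u*√13*(6 + u) (p(u) = (u*(u + 6))*√((-2)² + 3²) = (u*(6 + u))*√(4 + 9) = (u*(6 + u))*√13 = u*√13*(6 + u))
(-717 + Q(12, 35))*p(13) = (-717 + (12 + 35))*(13*√13*(6 + 13)) = (-717 + 47)*(13*√13*19) = -165490*√13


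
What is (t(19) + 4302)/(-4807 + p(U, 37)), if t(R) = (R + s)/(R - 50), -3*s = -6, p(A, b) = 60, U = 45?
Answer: -133341/147157 ≈ -0.90611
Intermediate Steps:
s = 2 (s = -1/3*(-6) = 2)
t(R) = (2 + R)/(-50 + R) (t(R) = (R + 2)/(R - 50) = (2 + R)/(-50 + R))
(t(19) + 4302)/(-4807 + p(U, 37)) = ((2 + 19)/(-50 + 19) + 4302)/(-4807 + 60) = (21/(-31) + 4302)/(-4747) = (-1/31*21 + 4302)*(-1/4747) = (-21/31 + 4302)*(-1/4747) = (133341/31)*(-1/4747) = -133341/147157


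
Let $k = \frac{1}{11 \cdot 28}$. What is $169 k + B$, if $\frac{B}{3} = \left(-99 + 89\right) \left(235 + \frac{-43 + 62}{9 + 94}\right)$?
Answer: $- \frac{223812353}{31724} \approx -7055.0$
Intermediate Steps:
$B = - \frac{726720}{103}$ ($B = 3 \left(-99 + 89\right) \left(235 + \frac{-43 + 62}{9 + 94}\right) = 3 \left(- 10 \left(235 + \frac{19}{103}\right)\right) = 3 \left(\left(-10\right) \frac{24224}{103}\right) = 3 \left(- \frac{242240}{103}\right) = - \frac{726720}{103} \approx -7055.5$)
$k = \frac{1}{308} \approx 0.0032468$
$169 k + B = 169 \cdot \frac{1}{308} - \frac{726720}{103} = \frac{169}{308} - \frac{726720}{103} = - \frac{223812353}{31724}$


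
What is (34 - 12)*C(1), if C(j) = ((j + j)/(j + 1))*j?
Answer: 22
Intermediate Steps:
C(j) = 2*j²/(1 + j) (C(j) = ((2*j)/(1 + j))*j = (2*j/(1 + j))*j = 2*j²/(1 + j))
(34 - 12)*C(1) = (34 - 12)*(2*1²/(1 + 1)) = 22*(2*1/2) = 22*(2*1*(½)) = 22*1 = 22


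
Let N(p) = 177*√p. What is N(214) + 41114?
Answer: 41114 + 177*√214 ≈ 43703.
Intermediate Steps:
N(214) + 41114 = 177*√214 + 41114 = 41114 + 177*√214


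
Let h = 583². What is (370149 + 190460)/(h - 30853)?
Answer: 80087/44148 ≈ 1.8141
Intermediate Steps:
h = 339889
(370149 + 190460)/(h - 30853) = (370149 + 190460)/(339889 - 30853) = 560609/309036 = 560609*(1/309036) = 80087/44148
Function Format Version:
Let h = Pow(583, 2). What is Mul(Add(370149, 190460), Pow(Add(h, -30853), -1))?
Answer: Rational(80087, 44148) ≈ 1.8141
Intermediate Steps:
h = 339889
Mul(Add(370149, 190460), Pow(Add(h, -30853), -1)) = Mul(Add(370149, 190460), Pow(Add(339889, -30853), -1)) = Mul(560609, Pow(309036, -1)) = Mul(560609, Rational(1, 309036)) = Rational(80087, 44148)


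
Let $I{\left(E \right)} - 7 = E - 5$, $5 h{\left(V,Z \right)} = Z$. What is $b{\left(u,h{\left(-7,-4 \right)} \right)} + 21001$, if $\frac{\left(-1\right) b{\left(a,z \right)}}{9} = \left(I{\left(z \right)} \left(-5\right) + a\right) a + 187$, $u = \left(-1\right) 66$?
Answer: $-23450$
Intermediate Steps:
$h{\left(V,Z \right)} = \frac{Z}{5}$
$u = -66$
$I{\left(E \right)} = 2 + E$ ($I{\left(E \right)} = 7 + \left(E - 5\right) = 7 + \left(-5 + E\right) = 2 + E$)
$b{\left(a,z \right)} = -1683 - 9 a \left(-10 + a - 5 z\right)$ ($b{\left(a,z \right)} = - 9 \left(\left(\left(2 + z\right) \left(-5\right) + a\right) a + 187\right) = - 9 \left(\left(\left(-10 - 5 z\right) + a\right) a + 187\right) = - 9 \left(\left(-10 + a - 5 z\right) a + 187\right) = - 9 \left(a \left(-10 + a - 5 z\right) + 187\right) = - 9 \left(187 + a \left(-10 + a - 5 z\right)\right) = -1683 - 9 a \left(-10 + a - 5 z\right)$)
$b{\left(u,h{\left(-7,-4 \right)} \right)} + 21001 = \left(-1683 - 9 \left(-66\right)^{2} + 45 \left(-66\right) \left(2 + \frac{1}{5} \left(-4\right)\right)\right) + 21001 = \left(-1683 - 39204 + 45 \left(-66\right) \left(2 - \frac{4}{5}\right)\right) + 21001 = \left(-1683 - 39204 + 45 \left(-66\right) \frac{6}{5}\right) + 21001 = \left(-1683 - 39204 - 3564\right) + 21001 = -44451 + 21001 = -23450$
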